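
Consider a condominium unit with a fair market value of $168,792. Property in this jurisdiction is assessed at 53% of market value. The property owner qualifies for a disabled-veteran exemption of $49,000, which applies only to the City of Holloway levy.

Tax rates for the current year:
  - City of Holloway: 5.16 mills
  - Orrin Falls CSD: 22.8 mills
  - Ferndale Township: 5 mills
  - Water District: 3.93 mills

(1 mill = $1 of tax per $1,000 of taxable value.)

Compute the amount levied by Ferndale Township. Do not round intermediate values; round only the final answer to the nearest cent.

Assessed value = $168,792 × 0.53 = $89,459.76
Ferndale Township taxable value = $89,459.76 (exemption does not apply)
Ferndale Township levy = $89,459.76 × 0.005 = $447.2988

$447.30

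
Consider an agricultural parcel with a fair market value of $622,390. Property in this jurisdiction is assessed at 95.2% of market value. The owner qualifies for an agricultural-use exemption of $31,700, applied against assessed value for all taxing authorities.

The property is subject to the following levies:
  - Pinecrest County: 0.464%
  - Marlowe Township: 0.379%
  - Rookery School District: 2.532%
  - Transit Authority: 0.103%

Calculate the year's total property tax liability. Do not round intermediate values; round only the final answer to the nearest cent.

Assessed value = $622,390 × 0.952 = $592,515.28
Taxable value = $592,515.28 − $31,700 = $560,815.28
Pinecrest County: $560,815.28 × 0.00464 = $2,602.1828992
Marlowe Township: $560,815.28 × 0.00379 = $2,125.4899112
Rookery School District: $560,815.28 × 0.02532 = $14,199.8428896
Transit Authority: $560,815.28 × 0.00103 = $577.6397384
Total = $2,602.1828992 + $2,125.4899112 + $14,199.8428896 + $577.6397384 = $19,505.1554384

$19,505.16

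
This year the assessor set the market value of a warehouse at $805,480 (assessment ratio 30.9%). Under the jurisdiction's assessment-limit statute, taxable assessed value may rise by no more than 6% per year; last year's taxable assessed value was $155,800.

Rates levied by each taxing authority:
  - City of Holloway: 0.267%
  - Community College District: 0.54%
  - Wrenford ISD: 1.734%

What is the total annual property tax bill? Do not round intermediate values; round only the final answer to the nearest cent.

Uncapped assessed value = $805,480 × 0.309 = $248,893.32
Cap limit = $155,800 × 1.06 = $165,148
Taxable assessed value = min($248,893.32, $165,148) = $165,148 (cap binds)
City of Holloway: $165,148 × 0.00267 = $440.94516
Community College District: $165,148 × 0.0054 = $891.7992
Wrenford ISD: $165,148 × 0.01734 = $2,863.66632
Total = $4,196.41068

$4,196.41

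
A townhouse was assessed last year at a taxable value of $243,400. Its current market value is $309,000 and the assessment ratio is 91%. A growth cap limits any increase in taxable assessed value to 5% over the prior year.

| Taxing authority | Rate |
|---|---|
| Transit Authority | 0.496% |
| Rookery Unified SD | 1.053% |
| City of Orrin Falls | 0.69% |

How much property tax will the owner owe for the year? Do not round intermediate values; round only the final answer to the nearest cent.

$5,722.21

Uncapped assessed value = $309,000 × 0.91 = $281,190
Cap limit = $243,400 × 1.05 = $255,570
Taxable assessed value = min($281,190, $255,570) = $255,570 (cap binds)
Transit Authority: $255,570 × 0.00496 = $1,267.6272
Rookery Unified SD: $255,570 × 0.01053 = $2,691.1521
City of Orrin Falls: $255,570 × 0.0069 = $1,763.433
Total = $5,722.2123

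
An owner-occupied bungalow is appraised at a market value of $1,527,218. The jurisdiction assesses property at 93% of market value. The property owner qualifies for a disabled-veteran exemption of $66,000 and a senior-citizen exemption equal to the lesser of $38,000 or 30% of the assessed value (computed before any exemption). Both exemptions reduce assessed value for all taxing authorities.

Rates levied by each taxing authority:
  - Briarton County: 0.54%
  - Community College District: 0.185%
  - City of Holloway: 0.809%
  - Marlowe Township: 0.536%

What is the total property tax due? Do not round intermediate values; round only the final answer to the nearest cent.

$27,247.67

Assessed value = $1,527,218 × 0.93 = $1,420,312.74
Senior-citizen exemption = min($38,000, 30% × $1,420,312.74) = min($38,000, $426,093.822) = $38,000 (dollar cap binds)
Taxable value = $1,420,312.74 − $66,000 − $38,000 = $1,316,312.74
Briarton County: $1,316,312.74 × 0.0054 = $7,108.088796
Community College District: $1,316,312.74 × 0.00185 = $2,435.178569
City of Holloway: $1,316,312.74 × 0.00809 = $10,648.9700666
Marlowe Township: $1,316,312.74 × 0.00536 = $7,055.4362864
Total = $27,247.673718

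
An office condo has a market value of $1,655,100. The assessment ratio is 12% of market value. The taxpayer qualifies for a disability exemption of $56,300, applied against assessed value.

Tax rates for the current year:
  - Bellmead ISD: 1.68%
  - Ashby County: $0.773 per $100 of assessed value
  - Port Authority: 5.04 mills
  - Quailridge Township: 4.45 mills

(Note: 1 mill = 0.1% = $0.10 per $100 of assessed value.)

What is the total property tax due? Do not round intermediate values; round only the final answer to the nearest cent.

$4,841.45

Assessed value = $1,655,100 × 0.12 = $198,612
Taxable value = $198,612 − $56,300 = $142,312
Bellmead ISD: $142,312 × 0.0168 = $2,390.8416
Ashby County: $142,312 × 0.00773 = $1,100.07176
Port Authority: $142,312 × 0.00504 = $717.25248
Quailridge Township: $142,312 × 0.00445 = $633.2884
Total = $4,841.45424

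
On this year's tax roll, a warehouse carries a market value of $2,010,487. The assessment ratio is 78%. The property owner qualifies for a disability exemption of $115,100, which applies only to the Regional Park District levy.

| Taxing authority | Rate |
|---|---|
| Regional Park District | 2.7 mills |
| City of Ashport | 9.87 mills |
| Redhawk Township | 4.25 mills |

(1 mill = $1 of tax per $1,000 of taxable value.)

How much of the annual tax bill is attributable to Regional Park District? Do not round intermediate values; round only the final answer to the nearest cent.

Assessed value = $2,010,487 × 0.78 = $1,568,179.86
Regional Park District taxable value = $1,568,179.86 − $115,100 = $1,453,079.86
Regional Park District levy = $1,453,079.86 × 0.0027 = $3,923.315622

$3,923.32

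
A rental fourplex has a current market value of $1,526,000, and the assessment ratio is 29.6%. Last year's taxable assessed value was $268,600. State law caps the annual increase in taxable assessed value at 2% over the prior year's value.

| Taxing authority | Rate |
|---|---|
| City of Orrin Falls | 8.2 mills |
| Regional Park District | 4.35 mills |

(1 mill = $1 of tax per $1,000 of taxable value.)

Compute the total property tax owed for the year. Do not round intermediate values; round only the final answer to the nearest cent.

$3,438.35

Uncapped assessed value = $1,526,000 × 0.296 = $451,696
Cap limit = $268,600 × 1.02 = $273,972
Taxable assessed value = min($451,696, $273,972) = $273,972 (cap binds)
City of Orrin Falls: $273,972 × 0.0082 = $2,246.5704
Regional Park District: $273,972 × 0.00435 = $1,191.7782
Total = $3,438.3486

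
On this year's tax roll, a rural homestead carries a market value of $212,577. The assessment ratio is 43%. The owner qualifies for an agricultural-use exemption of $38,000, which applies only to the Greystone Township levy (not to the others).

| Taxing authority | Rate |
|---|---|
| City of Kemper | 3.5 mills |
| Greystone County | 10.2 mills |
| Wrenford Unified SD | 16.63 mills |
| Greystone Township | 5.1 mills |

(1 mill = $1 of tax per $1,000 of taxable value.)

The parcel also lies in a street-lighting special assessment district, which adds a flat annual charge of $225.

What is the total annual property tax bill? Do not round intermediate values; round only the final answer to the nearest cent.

Assessed value = $212,577 × 0.43 = $91,408.11
City of Kemper: $91,408.11 × 0.0035 = $319.928385
Greystone County: $91,408.11 × 0.0102 = $932.362722
Wrenford Unified SD: $91,408.11 × 0.01663 = $1,520.1168693
Greystone Township: ($91,408.11 − $38,000) × 0.0051 = $53,408.11 × 0.0051 = $272.381361
Levies subtotal = $3,044.7893373
Total = $3,044.7893373 + $225 = $3,269.7893373

$3,269.79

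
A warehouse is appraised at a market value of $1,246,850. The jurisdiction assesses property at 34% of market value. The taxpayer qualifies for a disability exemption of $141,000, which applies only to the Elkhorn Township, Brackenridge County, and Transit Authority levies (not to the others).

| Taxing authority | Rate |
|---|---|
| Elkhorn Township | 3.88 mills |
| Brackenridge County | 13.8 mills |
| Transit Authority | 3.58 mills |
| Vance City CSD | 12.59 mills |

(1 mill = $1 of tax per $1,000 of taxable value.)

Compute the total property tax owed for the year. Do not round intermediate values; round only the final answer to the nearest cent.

Assessed value = $1,246,850 × 0.34 = $423,929
Elkhorn Township: ($423,929 − $141,000) × 0.00388 = $282,929 × 0.00388 = $1,097.76452
Brackenridge County: ($423,929 − $141,000) × 0.0138 = $282,929 × 0.0138 = $3,904.4202
Transit Authority: ($423,929 − $141,000) × 0.00358 = $282,929 × 0.00358 = $1,012.88582
Vance City CSD: $423,929 × 0.01259 = $5,337.26611
Total = $11,352.33665

$11,352.34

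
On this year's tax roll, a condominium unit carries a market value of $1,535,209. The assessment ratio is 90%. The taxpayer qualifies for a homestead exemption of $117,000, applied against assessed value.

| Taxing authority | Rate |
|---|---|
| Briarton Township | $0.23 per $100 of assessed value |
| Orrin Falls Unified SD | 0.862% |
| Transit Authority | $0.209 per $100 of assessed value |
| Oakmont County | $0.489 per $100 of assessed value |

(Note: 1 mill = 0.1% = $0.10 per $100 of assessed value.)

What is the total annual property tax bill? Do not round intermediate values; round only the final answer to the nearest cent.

Assessed value = $1,535,209 × 0.9 = $1,381,688.1
Taxable value = $1,381,688.1 − $117,000 = $1,264,688.1
Briarton Township: $1,264,688.1 × 0.0023 = $2,908.78263
Orrin Falls Unified SD: $1,264,688.1 × 0.00862 = $10,901.611422
Transit Authority: $1,264,688.1 × 0.00209 = $2,643.198129
Oakmont County: $1,264,688.1 × 0.00489 = $6,184.324809
Total = $22,637.91699

$22,637.92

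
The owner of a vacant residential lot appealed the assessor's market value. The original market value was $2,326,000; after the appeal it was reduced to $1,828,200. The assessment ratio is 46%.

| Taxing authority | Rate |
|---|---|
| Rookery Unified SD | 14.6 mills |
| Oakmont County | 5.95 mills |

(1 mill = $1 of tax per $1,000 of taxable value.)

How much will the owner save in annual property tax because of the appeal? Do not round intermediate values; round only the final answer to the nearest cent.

$4,705.70

Old assessed value = $2,326,000 × 0.46 = $1,069,960
New assessed value = $1,828,200 × 0.46 = $840,972
Combined rate = 0.0146 + 0.00595 = 0.02055
Old tax = $1,069,960 × 0.02055 = $21,987.678
New tax = $840,972 × 0.02055 = $17,281.9746
Reduction = $21,987.678 − $17,281.9746 = $4,705.7034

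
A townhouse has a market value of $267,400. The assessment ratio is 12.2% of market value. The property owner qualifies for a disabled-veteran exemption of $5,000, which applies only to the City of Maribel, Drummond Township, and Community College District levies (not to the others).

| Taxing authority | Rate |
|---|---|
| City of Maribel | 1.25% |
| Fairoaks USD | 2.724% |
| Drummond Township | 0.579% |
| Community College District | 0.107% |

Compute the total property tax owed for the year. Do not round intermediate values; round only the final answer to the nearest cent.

$1,423.42

Assessed value = $267,400 × 0.122 = $32,622.8
City of Maribel: ($32,622.8 − $5,000) × 0.0125 = $27,622.8 × 0.0125 = $345.285
Fairoaks USD: $32,622.8 × 0.02724 = $888.645072
Drummond Township: ($32,622.8 − $5,000) × 0.00579 = $27,622.8 × 0.00579 = $159.936012
Community College District: ($32,622.8 − $5,000) × 0.00107 = $27,622.8 × 0.00107 = $29.556396
Total = $1,423.42248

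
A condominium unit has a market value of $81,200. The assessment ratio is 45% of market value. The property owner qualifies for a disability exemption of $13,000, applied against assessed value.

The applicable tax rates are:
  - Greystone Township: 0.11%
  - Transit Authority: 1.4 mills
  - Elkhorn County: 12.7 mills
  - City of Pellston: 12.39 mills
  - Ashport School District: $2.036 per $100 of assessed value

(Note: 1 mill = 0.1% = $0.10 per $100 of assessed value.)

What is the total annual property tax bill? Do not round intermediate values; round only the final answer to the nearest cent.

Assessed value = $81,200 × 0.45 = $36,540
Taxable value = $36,540 − $13,000 = $23,540
Greystone Township: $23,540 × 0.0011 = $25.894
Transit Authority: $23,540 × 0.0014 = $32.956
Elkhorn County: $23,540 × 0.0127 = $298.958
City of Pellston: $23,540 × 0.01239 = $291.6606
Ashport School District: $23,540 × 0.02036 = $479.2744
Total = $1,128.743

$1,128.74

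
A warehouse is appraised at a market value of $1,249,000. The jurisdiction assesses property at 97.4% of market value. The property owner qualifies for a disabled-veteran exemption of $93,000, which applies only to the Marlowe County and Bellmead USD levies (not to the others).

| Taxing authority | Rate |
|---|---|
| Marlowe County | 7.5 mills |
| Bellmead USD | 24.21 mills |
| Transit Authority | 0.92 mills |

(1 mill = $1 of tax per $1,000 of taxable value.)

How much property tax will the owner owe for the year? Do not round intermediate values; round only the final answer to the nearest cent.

Assessed value = $1,249,000 × 0.974 = $1,216,526
Marlowe County: ($1,216,526 − $93,000) × 0.0075 = $1,123,526 × 0.0075 = $8,426.445
Bellmead USD: ($1,216,526 − $93,000) × 0.02421 = $1,123,526 × 0.02421 = $27,200.56446
Transit Authority: $1,216,526 × 0.00092 = $1,119.20392
Total = $36,746.21338

$36,746.21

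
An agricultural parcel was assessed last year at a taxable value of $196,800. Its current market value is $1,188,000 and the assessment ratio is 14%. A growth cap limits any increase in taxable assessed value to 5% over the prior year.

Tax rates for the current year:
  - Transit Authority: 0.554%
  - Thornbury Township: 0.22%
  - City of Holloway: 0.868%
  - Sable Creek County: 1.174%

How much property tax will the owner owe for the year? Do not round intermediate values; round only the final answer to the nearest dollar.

Uncapped assessed value = $1,188,000 × 0.14 = $166,320
Cap limit = $196,800 × 1.05 = $206,640
Taxable assessed value = min($166,320, $206,640) = $166,320 (cap does not bind)
Transit Authority: $166,320 × 0.00554 = $921.4128
Thornbury Township: $166,320 × 0.0022 = $365.904
City of Holloway: $166,320 × 0.00868 = $1,443.6576
Sable Creek County: $166,320 × 0.01174 = $1,952.5968
Total = $4,683.5712

$4,684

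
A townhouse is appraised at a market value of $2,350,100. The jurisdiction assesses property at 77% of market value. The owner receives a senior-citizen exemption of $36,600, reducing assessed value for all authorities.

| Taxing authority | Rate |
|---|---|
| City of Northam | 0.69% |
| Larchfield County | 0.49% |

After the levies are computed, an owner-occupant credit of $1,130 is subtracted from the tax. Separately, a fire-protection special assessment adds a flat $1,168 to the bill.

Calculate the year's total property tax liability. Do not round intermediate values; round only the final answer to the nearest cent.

$20,959.13

Assessed value = $2,350,100 × 0.77 = $1,809,577
Taxable value = $1,809,577 − $36,600 = $1,772,977
City of Northam: $1,772,977 × 0.0069 = $12,233.5413
Larchfield County: $1,772,977 × 0.0049 = $8,687.5873
Levies subtotal = $20,921.1286
After credit = $20,921.1286 − $1,130 = $19,791.1286
Total = $19,791.1286 + $1,168 = $20,959.1286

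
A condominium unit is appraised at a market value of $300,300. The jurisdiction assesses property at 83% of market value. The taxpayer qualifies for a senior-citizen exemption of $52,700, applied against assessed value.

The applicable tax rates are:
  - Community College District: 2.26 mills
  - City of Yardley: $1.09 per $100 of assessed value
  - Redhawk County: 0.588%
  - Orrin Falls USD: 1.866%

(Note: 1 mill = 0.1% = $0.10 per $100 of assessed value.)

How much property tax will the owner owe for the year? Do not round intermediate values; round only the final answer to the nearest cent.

Assessed value = $300,300 × 0.83 = $249,249
Taxable value = $249,249 − $52,700 = $196,549
Community College District: $196,549 × 0.00226 = $444.20074
City of Yardley: $196,549 × 0.0109 = $2,142.3841
Redhawk County: $196,549 × 0.00588 = $1,155.70812
Orrin Falls USD: $196,549 × 0.01866 = $3,667.60434
Total = $7,409.8973

$7,409.90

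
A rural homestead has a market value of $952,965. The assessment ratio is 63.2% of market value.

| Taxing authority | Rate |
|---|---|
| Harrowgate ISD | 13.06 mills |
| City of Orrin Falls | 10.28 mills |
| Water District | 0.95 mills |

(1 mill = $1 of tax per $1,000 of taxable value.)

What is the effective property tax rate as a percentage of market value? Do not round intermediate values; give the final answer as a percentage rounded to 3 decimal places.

Assessed value = $952,965 × 0.632 = $602,273.88
Harrowgate ISD: $602,273.88 × 0.01306 = $7,865.6968728
City of Orrin Falls: $602,273.88 × 0.01028 = $6,191.3754864
Water District: $602,273.88 × 0.00095 = $572.160186
Total tax = $14,629.2325452
Effective rate = $14,629.2325452 ÷ $952,965 = 1.535% of market value

1.535%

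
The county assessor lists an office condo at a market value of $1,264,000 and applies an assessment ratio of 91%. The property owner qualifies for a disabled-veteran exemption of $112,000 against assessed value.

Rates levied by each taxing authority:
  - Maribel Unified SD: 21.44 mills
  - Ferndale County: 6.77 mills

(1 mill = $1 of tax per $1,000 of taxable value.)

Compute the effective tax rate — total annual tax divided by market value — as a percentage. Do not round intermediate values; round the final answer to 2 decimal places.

Assessed value = $1,264,000 × 0.91 = $1,150,240
Taxable value = $1,150,240 − $112,000 = $1,038,240
Maribel Unified SD: $1,038,240 × 0.02144 = $22,259.8656
Ferndale County: $1,038,240 × 0.00677 = $7,028.8848
Total tax = $29,288.7504
Effective rate = $29,288.7504 ÷ $1,264,000 = 2.32% of market value

2.32%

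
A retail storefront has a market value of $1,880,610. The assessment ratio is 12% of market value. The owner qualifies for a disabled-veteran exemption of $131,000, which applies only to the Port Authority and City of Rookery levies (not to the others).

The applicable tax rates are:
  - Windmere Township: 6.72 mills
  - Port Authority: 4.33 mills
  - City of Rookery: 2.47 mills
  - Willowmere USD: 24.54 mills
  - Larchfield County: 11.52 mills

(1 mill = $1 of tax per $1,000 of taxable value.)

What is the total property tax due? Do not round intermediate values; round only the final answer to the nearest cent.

Assessed value = $1,880,610 × 0.12 = $225,673.2
Windmere Township: $225,673.2 × 0.00672 = $1,516.523904
Port Authority: ($225,673.2 − $131,000) × 0.00433 = $94,673.2 × 0.00433 = $409.934956
City of Rookery: ($225,673.2 − $131,000) × 0.00247 = $94,673.2 × 0.00247 = $233.842804
Willowmere USD: $225,673.2 × 0.02454 = $5,538.020328
Larchfield County: $225,673.2 × 0.01152 = $2,599.755264
Total = $10,298.077256

$10,298.08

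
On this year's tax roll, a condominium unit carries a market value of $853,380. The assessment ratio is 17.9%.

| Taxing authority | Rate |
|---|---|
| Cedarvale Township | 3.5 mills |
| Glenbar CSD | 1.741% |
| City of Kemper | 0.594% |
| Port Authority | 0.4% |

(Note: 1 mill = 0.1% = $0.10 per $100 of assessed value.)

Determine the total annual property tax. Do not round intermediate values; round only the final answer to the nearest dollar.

$4,712

Assessed value = $853,380 × 0.179 = $152,755.02
Cedarvale Township: $152,755.02 × 0.0035 = $534.64257
Glenbar CSD: $152,755.02 × 0.01741 = $2,659.4648982
City of Kemper: $152,755.02 × 0.00594 = $907.3648188
Port Authority: $152,755.02 × 0.004 = $611.02008
Total = $4,712.492367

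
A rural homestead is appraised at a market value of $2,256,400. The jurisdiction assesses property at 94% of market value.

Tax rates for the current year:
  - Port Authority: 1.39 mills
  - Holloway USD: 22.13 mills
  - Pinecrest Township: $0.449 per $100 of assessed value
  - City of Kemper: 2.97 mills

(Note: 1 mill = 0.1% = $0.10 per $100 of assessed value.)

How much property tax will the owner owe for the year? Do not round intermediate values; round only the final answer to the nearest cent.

$65,709.08

Assessed value = $2,256,400 × 0.94 = $2,121,016
Port Authority: $2,121,016 × 0.00139 = $2,948.21224
Holloway USD: $2,121,016 × 0.02213 = $46,938.08408
Pinecrest Township: $2,121,016 × 0.00449 = $9,523.36184
City of Kemper: $2,121,016 × 0.00297 = $6,299.41752
Total = $65,709.07568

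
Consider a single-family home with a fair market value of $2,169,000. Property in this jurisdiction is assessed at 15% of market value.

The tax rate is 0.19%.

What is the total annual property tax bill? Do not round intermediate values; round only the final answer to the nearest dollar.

Assessed value = $2,169,000 × 0.15 = $325,350
Tax = $325,350 × 0.0019 = $618.165

$618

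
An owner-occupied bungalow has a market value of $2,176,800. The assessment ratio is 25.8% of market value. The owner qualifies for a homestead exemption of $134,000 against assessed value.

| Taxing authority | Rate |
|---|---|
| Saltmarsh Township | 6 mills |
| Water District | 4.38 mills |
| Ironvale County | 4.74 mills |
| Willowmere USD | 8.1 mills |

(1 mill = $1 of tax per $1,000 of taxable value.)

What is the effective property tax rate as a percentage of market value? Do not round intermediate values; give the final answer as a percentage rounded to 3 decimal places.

Assessed value = $2,176,800 × 0.258 = $561,614.4
Taxable value = $561,614.4 − $134,000 = $427,614.4
Saltmarsh Township: $427,614.4 × 0.006 = $2,565.6864
Water District: $427,614.4 × 0.00438 = $1,872.951072
Ironvale County: $427,614.4 × 0.00474 = $2,026.892256
Willowmere USD: $427,614.4 × 0.0081 = $3,463.67664
Total tax = $9,929.206368
Effective rate = $9,929.206368 ÷ $2,176,800 = 0.456% of market value

0.456%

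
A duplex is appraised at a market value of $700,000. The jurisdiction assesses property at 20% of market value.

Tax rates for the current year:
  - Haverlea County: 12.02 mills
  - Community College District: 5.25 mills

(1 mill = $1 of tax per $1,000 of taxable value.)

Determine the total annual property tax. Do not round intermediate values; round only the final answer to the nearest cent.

Assessed value = $700,000 × 0.2 = $140,000
Haverlea County: $140,000 × 0.01202 = $1,682.8
Community College District: $140,000 × 0.00525 = $735
Total = $1,682.8 + $735 = $2,417.8

$2,417.80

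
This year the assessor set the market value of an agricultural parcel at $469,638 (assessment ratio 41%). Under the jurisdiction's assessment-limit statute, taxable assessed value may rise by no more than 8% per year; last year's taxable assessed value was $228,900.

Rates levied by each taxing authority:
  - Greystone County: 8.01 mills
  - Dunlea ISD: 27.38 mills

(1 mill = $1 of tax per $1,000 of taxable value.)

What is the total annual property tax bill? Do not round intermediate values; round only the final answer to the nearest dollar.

$6,814

Uncapped assessed value = $469,638 × 0.41 = $192,551.58
Cap limit = $228,900 × 1.08 = $247,212
Taxable assessed value = min($192,551.58, $247,212) = $192,551.58 (cap does not bind)
Greystone County: $192,551.58 × 0.00801 = $1,542.3381558
Dunlea ISD: $192,551.58 × 0.02738 = $5,272.0622604
Total = $6,814.4004162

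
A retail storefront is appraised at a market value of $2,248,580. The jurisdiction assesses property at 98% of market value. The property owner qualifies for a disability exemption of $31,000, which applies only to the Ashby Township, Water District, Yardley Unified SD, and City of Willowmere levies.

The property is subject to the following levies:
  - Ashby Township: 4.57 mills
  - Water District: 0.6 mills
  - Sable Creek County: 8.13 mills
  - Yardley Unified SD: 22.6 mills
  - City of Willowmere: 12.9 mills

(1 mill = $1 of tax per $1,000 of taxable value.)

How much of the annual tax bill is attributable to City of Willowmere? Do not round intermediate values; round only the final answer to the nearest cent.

Assessed value = $2,248,580 × 0.98 = $2,203,608.4
City of Willowmere taxable value = $2,203,608.4 − $31,000 = $2,172,608.4
City of Willowmere levy = $2,172,608.4 × 0.0129 = $28,026.64836

$28,026.65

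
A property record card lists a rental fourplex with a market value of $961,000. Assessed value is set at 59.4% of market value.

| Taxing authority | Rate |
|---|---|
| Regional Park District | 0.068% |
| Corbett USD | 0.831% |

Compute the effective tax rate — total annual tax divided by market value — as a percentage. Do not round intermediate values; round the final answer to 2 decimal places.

Assessed value = $961,000 × 0.594 = $570,834
Regional Park District: $570,834 × 0.00068 = $388.16712
Corbett USD: $570,834 × 0.00831 = $4,743.63054
Total tax = $5,131.79766
Effective rate = $5,131.79766 ÷ $961,000 = 0.53% of market value

0.53%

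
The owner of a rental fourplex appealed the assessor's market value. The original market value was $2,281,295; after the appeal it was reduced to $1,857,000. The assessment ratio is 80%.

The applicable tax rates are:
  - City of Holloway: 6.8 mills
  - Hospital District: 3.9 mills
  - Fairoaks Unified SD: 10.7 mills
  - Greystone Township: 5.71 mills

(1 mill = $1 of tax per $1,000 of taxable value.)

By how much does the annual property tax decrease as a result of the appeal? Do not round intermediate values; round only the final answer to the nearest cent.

Old assessed value = $2,281,295 × 0.8 = $1,825,036
New assessed value = $1,857,000 × 0.8 = $1,485,600
Combined rate = 0.0068 + 0.0039 + 0.0107 + 0.00571 = 0.02711
Old tax = $1,825,036 × 0.02711 = $49,476.72596
New tax = $1,485,600 × 0.02711 = $40,274.616
Reduction = $49,476.72596 − $40,274.616 = $9,202.10996

$9,202.11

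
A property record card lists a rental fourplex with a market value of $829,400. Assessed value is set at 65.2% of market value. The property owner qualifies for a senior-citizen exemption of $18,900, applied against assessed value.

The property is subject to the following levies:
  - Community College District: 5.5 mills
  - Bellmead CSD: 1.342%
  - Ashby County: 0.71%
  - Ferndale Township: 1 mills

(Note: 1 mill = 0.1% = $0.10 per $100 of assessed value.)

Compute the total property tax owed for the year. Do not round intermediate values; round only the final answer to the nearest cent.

Assessed value = $829,400 × 0.652 = $540,768.8
Taxable value = $540,768.8 − $18,900 = $521,868.8
Community College District: $521,868.8 × 0.0055 = $2,870.2784
Bellmead CSD: $521,868.8 × 0.01342 = $7,003.479296
Ashby County: $521,868.8 × 0.0071 = $3,705.26848
Ferndale Township: $521,868.8 × 0.001 = $521.8688
Total = $14,100.894976

$14,100.89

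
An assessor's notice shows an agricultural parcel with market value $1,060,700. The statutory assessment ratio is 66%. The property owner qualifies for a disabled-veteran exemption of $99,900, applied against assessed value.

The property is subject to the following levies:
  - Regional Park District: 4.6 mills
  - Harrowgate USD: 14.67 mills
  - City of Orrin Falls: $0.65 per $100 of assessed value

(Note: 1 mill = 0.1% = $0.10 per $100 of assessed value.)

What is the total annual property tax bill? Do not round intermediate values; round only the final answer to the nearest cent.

$15,466.17

Assessed value = $1,060,700 × 0.66 = $700,062
Taxable value = $700,062 − $99,900 = $600,162
Regional Park District: $600,162 × 0.0046 = $2,760.7452
Harrowgate USD: $600,162 × 0.01467 = $8,804.37654
City of Orrin Falls: $600,162 × 0.0065 = $3,901.053
Total = $15,466.17474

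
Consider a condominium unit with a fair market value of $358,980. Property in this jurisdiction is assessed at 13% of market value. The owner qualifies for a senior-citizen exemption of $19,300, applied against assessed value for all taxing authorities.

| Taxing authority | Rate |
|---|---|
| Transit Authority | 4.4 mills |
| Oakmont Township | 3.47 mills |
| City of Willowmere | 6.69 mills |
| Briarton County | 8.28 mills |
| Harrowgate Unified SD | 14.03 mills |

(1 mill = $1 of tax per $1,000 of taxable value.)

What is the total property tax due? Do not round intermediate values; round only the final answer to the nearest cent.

$1,009.04

Assessed value = $358,980 × 0.13 = $46,667.4
Taxable value = $46,667.4 − $19,300 = $27,367.4
Transit Authority: $27,367.4 × 0.0044 = $120.41656
Oakmont Township: $27,367.4 × 0.00347 = $94.964878
City of Willowmere: $27,367.4 × 0.00669 = $183.087906
Briarton County: $27,367.4 × 0.00828 = $226.602072
Harrowgate Unified SD: $27,367.4 × 0.01403 = $383.964622
Total = $120.41656 + $94.964878 + $183.087906 + $226.602072 + $383.964622 = $1,009.036038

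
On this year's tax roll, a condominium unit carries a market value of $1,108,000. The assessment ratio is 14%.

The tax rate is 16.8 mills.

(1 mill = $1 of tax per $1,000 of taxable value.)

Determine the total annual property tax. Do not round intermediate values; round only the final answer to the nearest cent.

$2,606.02

Assessed value = $1,108,000 × 0.14 = $155,120
Tax = $155,120 × 0.0168 = $2,606.016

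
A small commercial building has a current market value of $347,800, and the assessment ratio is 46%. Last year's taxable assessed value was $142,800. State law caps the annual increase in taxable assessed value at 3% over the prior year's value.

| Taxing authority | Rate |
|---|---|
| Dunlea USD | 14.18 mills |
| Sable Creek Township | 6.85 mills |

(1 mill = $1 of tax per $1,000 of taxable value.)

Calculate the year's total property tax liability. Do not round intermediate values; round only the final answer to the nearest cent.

Uncapped assessed value = $347,800 × 0.46 = $159,988
Cap limit = $142,800 × 1.03 = $147,084
Taxable assessed value = min($159,988, $147,084) = $147,084 (cap binds)
Dunlea USD: $147,084 × 0.01418 = $2,085.65112
Sable Creek Township: $147,084 × 0.00685 = $1,007.5254
Total = $3,093.17652

$3,093.18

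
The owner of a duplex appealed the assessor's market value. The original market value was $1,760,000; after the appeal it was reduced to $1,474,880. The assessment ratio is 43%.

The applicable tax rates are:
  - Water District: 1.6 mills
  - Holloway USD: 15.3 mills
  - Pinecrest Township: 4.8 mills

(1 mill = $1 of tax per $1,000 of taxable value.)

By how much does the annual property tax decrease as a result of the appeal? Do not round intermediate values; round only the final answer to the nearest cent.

$2,660.45

Old assessed value = $1,760,000 × 0.43 = $756,800
New assessed value = $1,474,880 × 0.43 = $634,198.4
Combined rate = 0.0016 + 0.0153 + 0.0048 = 0.0217
Old tax = $756,800 × 0.0217 = $16,422.56
New tax = $634,198.4 × 0.0217 = $13,762.10528
Reduction = $16,422.56 − $13,762.10528 = $2,660.45472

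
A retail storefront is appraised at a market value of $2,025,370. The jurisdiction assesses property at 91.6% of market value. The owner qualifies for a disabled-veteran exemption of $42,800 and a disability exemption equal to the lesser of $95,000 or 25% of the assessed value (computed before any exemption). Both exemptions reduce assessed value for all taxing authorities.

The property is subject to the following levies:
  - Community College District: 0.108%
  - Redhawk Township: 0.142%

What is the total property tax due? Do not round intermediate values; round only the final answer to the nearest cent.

Assessed value = $2,025,370 × 0.916 = $1,855,238.92
Disability exemption = min($95,000, 25% × $1,855,238.92) = min($95,000, $463,809.73) = $95,000 (dollar cap binds)
Taxable value = $1,855,238.92 − $42,800 − $95,000 = $1,717,438.92
Community College District: $1,717,438.92 × 0.00108 = $1,854.8340336
Redhawk Township: $1,717,438.92 × 0.00142 = $2,438.7632664
Total = $4,293.5973

$4,293.60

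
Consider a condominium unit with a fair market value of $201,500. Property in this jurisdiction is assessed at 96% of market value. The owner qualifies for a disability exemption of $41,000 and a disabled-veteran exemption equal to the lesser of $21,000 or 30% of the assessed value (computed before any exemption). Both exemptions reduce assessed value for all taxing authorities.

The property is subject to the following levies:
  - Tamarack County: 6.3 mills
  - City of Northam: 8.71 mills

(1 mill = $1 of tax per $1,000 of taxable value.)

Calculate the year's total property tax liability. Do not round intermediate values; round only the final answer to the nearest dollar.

Assessed value = $201,500 × 0.96 = $193,440
Disabled-veteran exemption = min($21,000, 30% × $193,440) = min($21,000, $58,032) = $21,000 (dollar cap binds)
Taxable value = $193,440 − $41,000 − $21,000 = $131,440
Tamarack County: $131,440 × 0.0063 = $828.072
City of Northam: $131,440 × 0.00871 = $1,144.8424
Total = $1,972.9144

$1,973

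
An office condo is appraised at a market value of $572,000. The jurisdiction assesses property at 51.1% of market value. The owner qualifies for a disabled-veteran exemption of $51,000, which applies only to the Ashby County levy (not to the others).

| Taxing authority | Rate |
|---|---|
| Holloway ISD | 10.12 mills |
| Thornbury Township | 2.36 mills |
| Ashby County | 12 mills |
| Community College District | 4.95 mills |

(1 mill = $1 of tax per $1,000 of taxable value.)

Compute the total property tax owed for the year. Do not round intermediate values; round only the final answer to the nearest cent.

Assessed value = $572,000 × 0.511 = $292,292
Holloway ISD: $292,292 × 0.01012 = $2,957.99504
Thornbury Township: $292,292 × 0.00236 = $689.80912
Ashby County: ($292,292 − $51,000) × 0.012 = $241,292 × 0.012 = $2,895.504
Community College District: $292,292 × 0.00495 = $1,446.8454
Total = $7,990.15356

$7,990.15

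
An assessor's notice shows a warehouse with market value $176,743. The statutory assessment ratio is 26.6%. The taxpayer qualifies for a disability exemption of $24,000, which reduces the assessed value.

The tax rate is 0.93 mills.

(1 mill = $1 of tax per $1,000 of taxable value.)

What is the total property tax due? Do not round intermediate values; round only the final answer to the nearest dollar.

$21

Assessed value = $176,743 × 0.266 = $47,013.638
Taxable value = $47,013.638 − $24,000 = $23,013.638
Tax = $23,013.638 × 0.00093 = $21.40268334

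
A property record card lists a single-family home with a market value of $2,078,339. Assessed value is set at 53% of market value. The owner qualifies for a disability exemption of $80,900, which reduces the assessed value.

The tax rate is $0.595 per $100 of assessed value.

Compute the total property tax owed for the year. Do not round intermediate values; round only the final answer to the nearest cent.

Assessed value = $2,078,339 × 0.53 = $1,101,519.67
Taxable value = $1,101,519.67 − $80,900 = $1,020,619.67
Tax = $1,020,619.67 × 0.00595 = $6,072.6870365

$6,072.69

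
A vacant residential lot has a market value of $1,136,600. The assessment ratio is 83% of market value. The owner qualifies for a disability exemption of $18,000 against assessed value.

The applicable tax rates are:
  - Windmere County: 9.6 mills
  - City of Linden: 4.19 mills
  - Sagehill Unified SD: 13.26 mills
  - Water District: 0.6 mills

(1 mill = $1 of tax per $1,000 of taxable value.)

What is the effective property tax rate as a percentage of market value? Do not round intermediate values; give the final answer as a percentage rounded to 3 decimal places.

2.251%

Assessed value = $1,136,600 × 0.83 = $943,378
Taxable value = $943,378 − $18,000 = $925,378
Windmere County: $925,378 × 0.0096 = $8,883.6288
City of Linden: $925,378 × 0.00419 = $3,877.33382
Sagehill Unified SD: $925,378 × 0.01326 = $12,270.51228
Water District: $925,378 × 0.0006 = $555.2268
Total tax = $25,586.7017
Effective rate = $25,586.7017 ÷ $1,136,600 = 2.251% of market value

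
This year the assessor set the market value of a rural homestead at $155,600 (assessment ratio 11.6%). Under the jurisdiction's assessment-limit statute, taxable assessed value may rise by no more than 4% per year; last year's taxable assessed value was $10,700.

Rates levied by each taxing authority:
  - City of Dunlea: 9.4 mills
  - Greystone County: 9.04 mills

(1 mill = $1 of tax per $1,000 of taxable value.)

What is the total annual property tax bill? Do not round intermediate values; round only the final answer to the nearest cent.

$205.20

Uncapped assessed value = $155,600 × 0.116 = $18,049.6
Cap limit = $10,700 × 1.04 = $11,128
Taxable assessed value = min($18,049.6, $11,128) = $11,128 (cap binds)
City of Dunlea: $11,128 × 0.0094 = $104.6032
Greystone County: $11,128 × 0.00904 = $100.59712
Total = $205.20032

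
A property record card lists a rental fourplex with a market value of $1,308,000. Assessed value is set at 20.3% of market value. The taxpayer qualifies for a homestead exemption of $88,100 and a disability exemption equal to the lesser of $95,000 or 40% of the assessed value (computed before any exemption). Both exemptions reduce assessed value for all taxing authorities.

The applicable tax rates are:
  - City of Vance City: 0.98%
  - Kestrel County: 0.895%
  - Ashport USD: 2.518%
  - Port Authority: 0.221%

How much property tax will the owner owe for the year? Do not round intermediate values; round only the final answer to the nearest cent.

$3,803.04

Assessed value = $1,308,000 × 0.203 = $265,524
Disability exemption = min($95,000, 40% × $265,524) = min($95,000, $106,209.6) = $95,000 (dollar cap binds)
Taxable value = $265,524 − $88,100 − $95,000 = $82,424
City of Vance City: $82,424 × 0.0098 = $807.7552
Kestrel County: $82,424 × 0.00895 = $737.6948
Ashport USD: $82,424 × 0.02518 = $2,075.43632
Port Authority: $82,424 × 0.00221 = $182.15704
Total = $3,803.04336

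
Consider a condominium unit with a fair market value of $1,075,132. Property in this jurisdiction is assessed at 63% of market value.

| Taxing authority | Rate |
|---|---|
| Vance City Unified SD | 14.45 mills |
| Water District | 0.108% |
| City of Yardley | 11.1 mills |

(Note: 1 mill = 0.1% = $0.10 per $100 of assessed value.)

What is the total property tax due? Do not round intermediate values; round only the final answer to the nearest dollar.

$18,037

Assessed value = $1,075,132 × 0.63 = $677,333.16
Vance City Unified SD: $677,333.16 × 0.01445 = $9,787.464162
Water District: $677,333.16 × 0.00108 = $731.5198128
City of Yardley: $677,333.16 × 0.0111 = $7,518.398076
Total = $18,037.3820508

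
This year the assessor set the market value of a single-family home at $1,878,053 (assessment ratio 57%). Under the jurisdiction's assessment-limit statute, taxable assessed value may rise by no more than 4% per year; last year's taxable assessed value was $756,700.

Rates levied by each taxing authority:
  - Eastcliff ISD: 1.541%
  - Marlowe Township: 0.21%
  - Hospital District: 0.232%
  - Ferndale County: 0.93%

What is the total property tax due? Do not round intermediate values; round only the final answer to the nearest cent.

Uncapped assessed value = $1,878,053 × 0.57 = $1,070,490.21
Cap limit = $756,700 × 1.04 = $786,968
Taxable assessed value = min($1,070,490.21, $786,968) = $786,968 (cap binds)
Eastcliff ISD: $786,968 × 0.01541 = $12,127.17688
Marlowe Township: $786,968 × 0.0021 = $1,652.6328
Hospital District: $786,968 × 0.00232 = $1,825.76576
Ferndale County: $786,968 × 0.0093 = $7,318.8024
Total = $22,924.37784

$22,924.38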